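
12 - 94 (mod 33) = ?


12 - 94 = -82
-82 mod 33 = 17


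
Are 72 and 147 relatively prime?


Euclidean algorithm:
147 = 2 * 72 + 3
72 = 24 * 3 + 0
GCD(72, 147) = 3

No, not coprime (GCD = 3)


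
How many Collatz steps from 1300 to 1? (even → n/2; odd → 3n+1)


1300 → 650 → 325 → 976 → 488 → 244 → 122 → 61 → 184 → 92 → 46 → 23 → 70 → 35 → 106 → 53 → 160 → 80 → 40 → 20 → 10 → 5 → 16 → 8 → 4 → 2 → 1
Total steps = 26

26 steps


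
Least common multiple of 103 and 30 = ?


GCD(103, 30) = 1
LCM = 103*30/1 = 3090/1 = 3090

LCM = 3090


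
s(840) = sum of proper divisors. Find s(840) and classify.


Proper divisors: 1, 2, 3, 4, 5, 6, 7, 8, 10, 12, 14, 15, 20, 21, 24, 28, 30, 35, 40, 42, 56, 60, 70, 84, 105, 120, 140, 168, 210, 280, 420
Sum = 1 + 2 + 3 + 4 + 5 + 6 + 7 + 8 + 10 + 12 + 14 + 15 + 20 + 21 + 24 + 28 + 30 + 35 + 40 + 42 + 56 + 60 + 70 + 84 + 105 + 120 + 140 + 168 + 210 + 280 + 420 = 2040
2040 > 840 → abundant

s(840) = 2040 (abundant)


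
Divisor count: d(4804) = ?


4804 = 2^2 × 1201^1
d(4804) = (2+1) × (1+1) = 6

6 divisors


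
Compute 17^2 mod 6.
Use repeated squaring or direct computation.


17^1 mod 6 = 5
17^2 mod 6 = 1


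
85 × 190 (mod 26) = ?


85 × 190 = 16150
16150 mod 26 = 4


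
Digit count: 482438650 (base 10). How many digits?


482438650 has 9 digits in base 10
floor(log10(482438650)) + 1 = floor(8.6834) + 1 = 9

9 digits (base 10)


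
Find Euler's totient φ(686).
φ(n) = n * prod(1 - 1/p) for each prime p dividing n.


686 = 2 × 7^3
Prime factors: 2, 7
φ(686) = 686 × (1-1/2) × (1-1/7)
= 686 × 1/2 × 6/7 = 294

φ(686) = 294


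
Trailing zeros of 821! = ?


floor(821/5) = 164
floor(821/25) = 32
floor(821/125) = 6
floor(821/625) = 1
Total = 203

203 trailing zeros


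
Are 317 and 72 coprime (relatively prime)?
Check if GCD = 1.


Euclidean algorithm:
317 = 4 * 72 + 29
72 = 2 * 29 + 14
29 = 2 * 14 + 1
14 = 14 * 1 + 0
GCD(317, 72) = 1

Yes, coprime (GCD = 1)


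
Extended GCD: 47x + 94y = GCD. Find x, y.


Tabular extended Euclidean (each row: r = 47*s + 94*t):
r=47, s=1, t=0
r=94, s=0, t=1
q=0: r=47, s=1, t=0   [47*(1) + 94*(0) = 47]
q=2: r=0, s=-2, t=1   [47*(-2) + 94*(1) = 0]
GCD = 47; from the row with r=47: x=1, y=0
Check: 47*(1) + 94*(0) = 47 + 0 = 47

GCD = 47, x = 1, y = 0


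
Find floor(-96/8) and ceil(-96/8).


-96/8 = -12.0000
floor = -12
ceil = -12

floor = -12, ceil = -12


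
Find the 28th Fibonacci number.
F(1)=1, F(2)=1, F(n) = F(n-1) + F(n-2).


Sequence: 1, 1, 2, 3, 5, 8, 13, 21, 34, 55, 89, 144, 233, 377, 610, 987, 1597, 2584, 4181, 6765, 10946, 17711, 28657, 46368, 75025, 121393, 196418, 317811
F(28) = 317811


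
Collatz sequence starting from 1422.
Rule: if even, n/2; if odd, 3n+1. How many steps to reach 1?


1422 → 711 → 2134 → 1067 → 3202 → 1601 → 4804 → 2402 → 1201 → 3604 → 1802 → 901 → 2704 → 1352 → 676 → 338 → 169 → 508 → 254 → 127 → 382 → 191 → 574 → 287 → 862 → 431 → 1294 → 647 → 1942 → 971 → 2914 → 1457 → 4372 → 2186 → 1093 → 3280 → 1640 → 820 → 410 → 205 → 616 → 308 → 154 → 77 → 232 → 116 → 58 → 29 → 88 → 44 → 22 → 11 → 34 → 17 → 52 → 26 → 13 → 40 → 20 → 10 → 5 → 16 → 8 → 4 → 2 → 1
Total steps = 65

65 steps


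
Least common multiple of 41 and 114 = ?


GCD(41, 114) = 1
LCM = 41*114/1 = 4674/1 = 4674

LCM = 4674


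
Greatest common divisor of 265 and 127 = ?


265 = 2 * 127 + 11
127 = 11 * 11 + 6
11 = 1 * 6 + 5
6 = 1 * 5 + 1
5 = 5 * 1 + 0
GCD = 1


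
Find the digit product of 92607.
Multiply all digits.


9 × 2 × 6 × 0 × 7 = 0


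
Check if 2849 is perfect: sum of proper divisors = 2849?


Proper divisors of 2849: 1, 7, 11, 37, 77, 259, 407
Sum = 1 + 7 + 11 + 37 + 77 + 259 + 407 = 799

No, 2849 is not perfect (799 ≠ 2849)


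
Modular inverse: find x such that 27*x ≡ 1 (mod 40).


Use the extended Euclidean algorithm on (40, 27); each row r = 40*s + 27*t:
r=40, s=1, t=0
r=27, s=0, t=1
q=1: r=13, s=1, t=-1   [40*(1) + 27*(-1) = 13]
q=2: r=1, s=-2, t=3   [40*(-2) + 27*(3) = 1]
q=13: r=0, s=27, t=-40   [40*(27) + 27*(-40) = 0]
GCD = 1 with t = 3, so 27*(3) ≡ 1 (mod 40)
Inverse = 3 mod 40 = 3
Check: 27 * 3 = 81 ≡ 1 (mod 40)

27^(-1) ≡ 3 (mod 40)


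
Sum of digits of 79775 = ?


7 + 9 + 7 + 7 + 5 = 35


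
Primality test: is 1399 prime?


Check divisors up to sqrt(1399) = 37.4032
No divisors found.
1399 is prime.

Yes, 1399 is prime


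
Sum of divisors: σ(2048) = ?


Divisors of 2048: 1, 2, 4, 8, 16, 32, 64, 128, 256, 512, 1024, 2048
Sum = 1 + 2 + 4 + 8 + 16 + 32 + 64 + 128 + 256 + 512 + 1024 + 2048 = 4095

σ(2048) = 4095


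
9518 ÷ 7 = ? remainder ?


9518 = 7 * 1359 + 5
Check: 9513 + 5 = 9518

q = 1359, r = 5


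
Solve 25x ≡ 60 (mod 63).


GCD(25, 63) = 1, unique solution
a^(-1) mod 63 = 58
x = 58 * 60 mod 63 = 15

x ≡ 15 (mod 63)


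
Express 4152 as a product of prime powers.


4152 / 2 = 2076
2076 / 2 = 1038
1038 / 2 = 519
519 / 3 = 173
173 / 173 = 1
4152 = 2^3 × 3 × 173


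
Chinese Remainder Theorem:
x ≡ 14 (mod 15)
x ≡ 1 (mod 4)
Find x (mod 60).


M = 15*4 = 60
M1 = M/15 = 4, M2 = M/4 = 15
M1^(-1) mod 15 = 4, M2^(-1) mod 4 = 3
x = 14*4*4 + 1*15*3 = 269
269 mod 60 = 29
Check: 29 mod 15 = 14 ✓, 29 mod 4 = 1 ✓

x ≡ 29 (mod 60)


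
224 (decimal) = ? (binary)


224 (base 10) = 224 (decimal)
224 (decimal) = 11100000 (base 2)


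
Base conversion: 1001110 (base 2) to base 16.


1001110 (base 2) = 78 (decimal)
78 (decimal) = 4E (base 16)


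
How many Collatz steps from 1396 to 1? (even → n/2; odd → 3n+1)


1396 → 698 → 349 → 1048 → 524 → 262 → 131 → 394 → 197 → 592 → 296 → 148 → 74 → 37 → 112 → 56 → 28 → 14 → 7 → 22 → 11 → 34 → 17 → 52 → 26 → 13 → 40 → 20 → 10 → 5 → 16 → 8 → 4 → 2 → 1
Total steps = 34

34 steps


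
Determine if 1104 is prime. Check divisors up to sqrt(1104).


1104 / 2 = 552 (exact division)
1104 is NOT prime.

No, 1104 is not prime


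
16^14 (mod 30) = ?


16^1 mod 30 = 16
16^2 mod 30 = 16
16^3 mod 30 = 16
16^4 mod 30 = 16
16^5 mod 30 = 16
16^6 mod 30 = 16
16^7 mod 30 = 16
16^8 mod 30 = 16
16^9 mod 30 = 16
16^10 mod 30 = 16
16^11 mod 30 = 16
16^12 mod 30 = 16
16^13 mod 30 = 16
16^14 mod 30 = 16


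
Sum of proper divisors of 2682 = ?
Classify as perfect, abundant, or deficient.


Proper divisors: 1, 2, 3, 6, 9, 18, 149, 298, 447, 894, 1341
Sum = 1 + 2 + 3 + 6 + 9 + 18 + 149 + 298 + 447 + 894 + 1341 = 3168
3168 > 2682 → abundant

s(2682) = 3168 (abundant)


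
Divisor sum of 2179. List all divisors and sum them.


Divisors of 2179: 1, 2179
Sum = 1 + 2179 = 2180

σ(2179) = 2180


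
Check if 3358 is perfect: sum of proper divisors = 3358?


Proper divisors of 3358: 1, 2, 23, 46, 73, 146, 1679
Sum = 1 + 2 + 23 + 46 + 73 + 146 + 1679 = 1970

No, 3358 is not perfect (1970 ≠ 3358)


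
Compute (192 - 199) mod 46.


192 - 199 = -7
-7 mod 46 = 39


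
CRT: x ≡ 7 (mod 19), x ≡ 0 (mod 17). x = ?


M = 19*17 = 323
M1 = M/19 = 17, M2 = M/17 = 19
M1^(-1) mod 19 = 9, M2^(-1) mod 17 = 9
x = 7*17*9 + 0*19*9 = 1071
1071 mod 323 = 102
Check: 102 mod 19 = 7 ✓, 102 mod 17 = 0 ✓

x ≡ 102 (mod 323)


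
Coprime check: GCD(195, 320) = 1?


Euclidean algorithm:
320 = 1 * 195 + 125
195 = 1 * 125 + 70
125 = 1 * 70 + 55
70 = 1 * 55 + 15
55 = 3 * 15 + 10
15 = 1 * 10 + 5
10 = 2 * 5 + 0
GCD(195, 320) = 5

No, not coprime (GCD = 5)


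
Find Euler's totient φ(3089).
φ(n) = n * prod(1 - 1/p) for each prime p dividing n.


3089 = 3089
Prime factors: 3089
φ(3089) = 3089 × (1-1/3089)
= 3089 × 3088/3089 = 3088

φ(3089) = 3088


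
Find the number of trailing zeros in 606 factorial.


floor(606/5) = 121
floor(606/25) = 24
floor(606/125) = 4
Total = 149

149 trailing zeros


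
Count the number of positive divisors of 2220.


2220 = 2^2 × 3^1 × 5^1 × 37^1
d(2220) = (2+1) × (1+1) × (1+1) × (1+1) = 24

24 divisors


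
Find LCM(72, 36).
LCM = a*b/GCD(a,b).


GCD(72, 36) = 36
LCM = 72*36/36 = 2592/36 = 72

LCM = 72


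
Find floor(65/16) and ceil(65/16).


65/16 = 4.0625
floor = 4
ceil = 5

floor = 4, ceil = 5


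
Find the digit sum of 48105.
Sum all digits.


4 + 8 + 1 + 0 + 5 = 18


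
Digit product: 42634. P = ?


4 × 2 × 6 × 3 × 4 = 576


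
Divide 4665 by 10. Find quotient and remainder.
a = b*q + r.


4665 = 10 * 466 + 5
Check: 4660 + 5 = 4665

q = 466, r = 5


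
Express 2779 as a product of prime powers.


2779 / 7 = 397
397 / 397 = 1
2779 = 7 × 397


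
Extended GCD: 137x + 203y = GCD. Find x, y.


Tabular extended Euclidean (each row: r = 137*s + 203*t):
r=137, s=1, t=0
r=203, s=0, t=1
q=0: r=137, s=1, t=0   [137*(1) + 203*(0) = 137]
q=1: r=66, s=-1, t=1   [137*(-1) + 203*(1) = 66]
q=2: r=5, s=3, t=-2   [137*(3) + 203*(-2) = 5]
q=13: r=1, s=-40, t=27   [137*(-40) + 203*(27) = 1]
q=5: r=0, s=203, t=-137   [137*(203) + 203*(-137) = 0]
GCD = 1; from the row with r=1: x=-40, y=27
Check: 137*(-40) + 203*(27) = -5480 + 5481 = 1

GCD = 1, x = -40, y = 27


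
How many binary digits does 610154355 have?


610154355 in base 2 = 100100010111100011011101110011
Number of digits = 30

30 digits (base 2)


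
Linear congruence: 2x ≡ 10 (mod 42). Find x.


GCD(2, 42) = 2 divides 10
Divide: 1x ≡ 5 (mod 21)
x ≡ 5 (mod 21)


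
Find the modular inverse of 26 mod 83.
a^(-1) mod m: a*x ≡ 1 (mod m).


Use the extended Euclidean algorithm on (83, 26); each row r = 83*s + 26*t:
r=83, s=1, t=0
r=26, s=0, t=1
q=3: r=5, s=1, t=-3   [83*(1) + 26*(-3) = 5]
q=5: r=1, s=-5, t=16   [83*(-5) + 26*(16) = 1]
q=5: r=0, s=26, t=-83   [83*(26) + 26*(-83) = 0]
GCD = 1 with t = 16, so 26*(16) ≡ 1 (mod 83)
Inverse = 16 mod 83 = 16
Check: 26 * 16 = 416 ≡ 1 (mod 83)

26^(-1) ≡ 16 (mod 83)


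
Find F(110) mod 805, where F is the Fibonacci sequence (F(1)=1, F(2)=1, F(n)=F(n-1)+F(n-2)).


F(k) mod 805 for k=1..110:
1, 1, 2, 3, 5, 8, 13, 21, 34, 55, 89, 144, 233, 377, 610, 182, 792, 169, 156, 325, 481, 1, 482, 483, 160, 643, 803, 641, 639, 475, 309, 784, 288, 267, 555, 17, 572, 589, 356, 140, 496, 636, 327, 158, 485, 643, 323, 161, 484, 645, 324, 164, 488, 652, 335, 182, 517, 699, 411, 305, 716, 216, 127, 343, 470, 8, 478, 486, 159, 645, 804, 644, 643, 482, 320, 802, 317, 314, 631, 140, 771, 106, 72, 178, 250, 428, 678, 301, 174, 475, 649, 319, 163, 482, 645, 322, 162, 484, 646, 325, 166, 491, 657, 343, 195, 538, 733, 466, 394, 55
F(110) mod 805 = 55


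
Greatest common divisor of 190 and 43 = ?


190 = 4 * 43 + 18
43 = 2 * 18 + 7
18 = 2 * 7 + 4
7 = 1 * 4 + 3
4 = 1 * 3 + 1
3 = 3 * 1 + 0
GCD = 1


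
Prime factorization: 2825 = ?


2825 / 5 = 565
565 / 5 = 113
113 / 113 = 1
2825 = 5^2 × 113


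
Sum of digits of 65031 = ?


6 + 5 + 0 + 3 + 1 = 15


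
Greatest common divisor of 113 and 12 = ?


113 = 9 * 12 + 5
12 = 2 * 5 + 2
5 = 2 * 2 + 1
2 = 2 * 1 + 0
GCD = 1


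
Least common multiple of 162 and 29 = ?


GCD(162, 29) = 1
LCM = 162*29/1 = 4698/1 = 4698

LCM = 4698


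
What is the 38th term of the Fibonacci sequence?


Sequence: 1, 1, 2, 3, 5, 8, 13, 21, 34, 55, 89, 144, 233, 377, 610, 987, 1597, 2584, 4181, 6765, 10946, 17711, 28657, 46368, 75025, 121393, 196418, 317811, 514229, 832040, 1346269, 2178309, 3524578, 5702887, 9227465, 14930352, 24157817, 39088169
F(38) = 39088169


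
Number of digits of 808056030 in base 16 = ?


808056030 in base 16 = 3029F4DE
Number of digits = 8

8 digits (base 16)


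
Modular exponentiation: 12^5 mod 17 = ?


12^1 mod 17 = 12
12^2 mod 17 = 8
12^3 mod 17 = 11
12^4 mod 17 = 13
12^5 mod 17 = 3


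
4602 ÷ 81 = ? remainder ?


4602 = 81 * 56 + 66
Check: 4536 + 66 = 4602

q = 56, r = 66


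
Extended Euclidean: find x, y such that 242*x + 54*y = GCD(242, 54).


Tabular extended Euclidean (each row: r = 242*s + 54*t):
r=242, s=1, t=0
r=54, s=0, t=1
q=4: r=26, s=1, t=-4   [242*(1) + 54*(-4) = 26]
q=2: r=2, s=-2, t=9   [242*(-2) + 54*(9) = 2]
q=13: r=0, s=27, t=-121   [242*(27) + 54*(-121) = 0]
GCD = 2; from the row with r=2: x=-2, y=9
Check: 242*(-2) + 54*(9) = -484 + 486 = 2

GCD = 2, x = -2, y = 9


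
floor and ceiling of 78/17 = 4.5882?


78/17 = 4.5882
floor = 4
ceil = 5

floor = 4, ceil = 5


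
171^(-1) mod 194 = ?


Use the extended Euclidean algorithm on (194, 171); each row r = 194*s + 171*t:
r=194, s=1, t=0
r=171, s=0, t=1
q=1: r=23, s=1, t=-1   [194*(1) + 171*(-1) = 23]
q=7: r=10, s=-7, t=8   [194*(-7) + 171*(8) = 10]
q=2: r=3, s=15, t=-17   [194*(15) + 171*(-17) = 3]
q=3: r=1, s=-52, t=59   [194*(-52) + 171*(59) = 1]
q=3: r=0, s=171, t=-194   [194*(171) + 171*(-194) = 0]
GCD = 1 with t = 59, so 171*(59) ≡ 1 (mod 194)
Inverse = 59 mod 194 = 59
Check: 171 * 59 = 10089 ≡ 1 (mod 194)

171^(-1) ≡ 59 (mod 194)


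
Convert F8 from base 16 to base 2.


F8 (base 16) = 248 (decimal)
248 (decimal) = 11111000 (base 2)


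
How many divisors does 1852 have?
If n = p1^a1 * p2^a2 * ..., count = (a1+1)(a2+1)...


1852 = 2^2 × 463^1
d(1852) = (2+1) × (1+1) = 6

6 divisors


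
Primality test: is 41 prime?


Check divisors up to sqrt(41) = 6.4031
No divisors found.
41 is prime.

Yes, 41 is prime


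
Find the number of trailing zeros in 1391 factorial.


floor(1391/5) = 278
floor(1391/25) = 55
floor(1391/125) = 11
floor(1391/625) = 2
Total = 346

346 trailing zeros


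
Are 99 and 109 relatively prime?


Euclidean algorithm:
109 = 1 * 99 + 10
99 = 9 * 10 + 9
10 = 1 * 9 + 1
9 = 9 * 1 + 0
GCD(99, 109) = 1

Yes, coprime (GCD = 1)


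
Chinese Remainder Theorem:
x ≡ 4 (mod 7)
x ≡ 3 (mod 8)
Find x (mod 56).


M = 7*8 = 56
M1 = M/7 = 8, M2 = M/8 = 7
M1^(-1) mod 7 = 1, M2^(-1) mod 8 = 7
x = 4*8*1 + 3*7*7 = 179
179 mod 56 = 11
Check: 11 mod 7 = 4 ✓, 11 mod 8 = 3 ✓

x ≡ 11 (mod 56)


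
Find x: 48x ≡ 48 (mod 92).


GCD(48, 92) = 4 divides 48
Divide: 12x ≡ 12 (mod 23)
x ≡ 1 (mod 23)


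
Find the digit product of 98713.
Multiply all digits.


9 × 8 × 7 × 1 × 3 = 1512


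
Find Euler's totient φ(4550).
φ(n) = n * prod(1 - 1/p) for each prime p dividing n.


4550 = 2 × 5^2 × 7 × 13
Prime factors: 2, 5, 7, 13
φ(4550) = 4550 × (1-1/2) × (1-1/5) × (1-1/7) × (1-1/13)
= 4550 × 1/2 × 4/5 × 6/7 × 12/13 = 1440

φ(4550) = 1440


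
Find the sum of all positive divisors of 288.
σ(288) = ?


Divisors of 288: 1, 2, 3, 4, 6, 8, 9, 12, 16, 18, 24, 32, 36, 48, 72, 96, 144, 288
Sum = 1 + 2 + 3 + 4 + 6 + 8 + 9 + 12 + 16 + 18 + 24 + 32 + 36 + 48 + 72 + 96 + 144 + 288 = 819

σ(288) = 819


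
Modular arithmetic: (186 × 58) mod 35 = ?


186 × 58 = 10788
10788 mod 35 = 8


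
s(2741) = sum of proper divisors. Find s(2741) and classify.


Proper divisors: 1
Sum = 1 = 1
1 < 2741 → deficient

s(2741) = 1 (deficient)


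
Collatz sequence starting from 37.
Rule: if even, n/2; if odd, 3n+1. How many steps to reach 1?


37 → 112 → 56 → 28 → 14 → 7 → 22 → 11 → 34 → 17 → 52 → 26 → 13 → 40 → 20 → 10 → 5 → 16 → 8 → 4 → 2 → 1
Total steps = 21

21 steps


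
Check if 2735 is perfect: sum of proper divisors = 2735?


Proper divisors of 2735: 1, 5, 547
Sum = 1 + 5 + 547 = 553

No, 2735 is not perfect (553 ≠ 2735)


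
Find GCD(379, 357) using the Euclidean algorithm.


379 = 1 * 357 + 22
357 = 16 * 22 + 5
22 = 4 * 5 + 2
5 = 2 * 2 + 1
2 = 2 * 1 + 0
GCD = 1


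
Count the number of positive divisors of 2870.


2870 = 2^1 × 5^1 × 7^1 × 41^1
d(2870) = (1+1) × (1+1) × (1+1) × (1+1) = 16

16 divisors


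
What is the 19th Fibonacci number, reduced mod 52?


F(k) mod 52 for k=1..19:
1, 1, 2, 3, 5, 8, 13, 21, 34, 3, 37, 40, 25, 13, 38, 51, 37, 36, 21
F(19) mod 52 = 21


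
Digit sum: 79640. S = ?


7 + 9 + 6 + 4 + 0 = 26


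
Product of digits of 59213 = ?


5 × 9 × 2 × 1 × 3 = 270


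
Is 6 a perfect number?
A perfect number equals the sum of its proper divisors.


Proper divisors of 6: 1, 2, 3
Sum = 1 + 2 + 3 = 6

Yes, 6 is perfect (6 = 6)


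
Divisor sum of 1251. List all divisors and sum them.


Divisors of 1251: 1, 3, 9, 139, 417, 1251
Sum = 1 + 3 + 9 + 139 + 417 + 1251 = 1820

σ(1251) = 1820


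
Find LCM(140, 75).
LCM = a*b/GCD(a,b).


GCD(140, 75) = 5
LCM = 140*75/5 = 10500/5 = 2100

LCM = 2100


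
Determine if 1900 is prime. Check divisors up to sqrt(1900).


1900 / 2 = 950 (exact division)
1900 is NOT prime.

No, 1900 is not prime


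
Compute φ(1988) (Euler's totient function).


1988 = 2^2 × 7 × 71
Prime factors: 2, 7, 71
φ(1988) = 1988 × (1-1/2) × (1-1/7) × (1-1/71)
= 1988 × 1/2 × 6/7 × 70/71 = 840

φ(1988) = 840


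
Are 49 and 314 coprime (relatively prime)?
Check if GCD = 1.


Euclidean algorithm:
314 = 6 * 49 + 20
49 = 2 * 20 + 9
20 = 2 * 9 + 2
9 = 4 * 2 + 1
2 = 2 * 1 + 0
GCD(49, 314) = 1

Yes, coprime (GCD = 1)


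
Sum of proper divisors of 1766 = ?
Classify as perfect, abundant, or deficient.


Proper divisors: 1, 2, 883
Sum = 1 + 2 + 883 = 886
886 < 1766 → deficient

s(1766) = 886 (deficient)


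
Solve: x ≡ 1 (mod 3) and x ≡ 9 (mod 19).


M = 3*19 = 57
M1 = M/3 = 19, M2 = M/19 = 3
M1^(-1) mod 3 = 1, M2^(-1) mod 19 = 13
x = 1*19*1 + 9*3*13 = 370
370 mod 57 = 28
Check: 28 mod 3 = 1 ✓, 28 mod 19 = 9 ✓

x ≡ 28 (mod 57)


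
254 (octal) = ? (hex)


254 (base 8) = 172 (decimal)
172 (decimal) = AC (base 16)


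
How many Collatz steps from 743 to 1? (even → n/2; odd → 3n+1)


743 → 2230 → 1115 → 3346 → 1673 → 5020 → 2510 → 1255 → 3766 → 1883 → 5650 → 2825 → 8476 → 4238 → 2119 → 6358 → 3179 → 9538 → 4769 → 14308 → 7154 → 3577 → 10732 → 5366 → 2683 → 8050 → 4025 → 12076 → 6038 → 3019 → 9058 → 4529 → 13588 → 6794 → 3397 → 10192 → 5096 → 2548 → 1274 → 637 → 1912 → 956 → 478 → 239 → 718 → 359 → 1078 → 539 → 1618 → 809 → 2428 → 1214 → 607 → 1822 → 911 → 2734 → 1367 → 4102 → 2051 → 6154 → 3077 → 9232 → 4616 → 2308 → 1154 → 577 → 1732 → 866 → 433 → 1300 → 650 → 325 → 976 → 488 → 244 → 122 → 61 → 184 → 92 → 46 → 23 → 70 → 35 → 106 → 53 → 160 → 80 → 40 → 20 → 10 → 5 → 16 → 8 → 4 → 2 → 1
Total steps = 95

95 steps


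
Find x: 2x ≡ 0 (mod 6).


GCD(2, 6) = 2 divides 0
Divide: 1x ≡ 0 (mod 3)
x ≡ 0 (mod 3)


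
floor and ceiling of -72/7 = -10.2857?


-72/7 = -10.2857
floor = -11
ceil = -10

floor = -11, ceil = -10


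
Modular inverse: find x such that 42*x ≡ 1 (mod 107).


Use the extended Euclidean algorithm on (107, 42); each row r = 107*s + 42*t:
r=107, s=1, t=0
r=42, s=0, t=1
q=2: r=23, s=1, t=-2   [107*(1) + 42*(-2) = 23]
q=1: r=19, s=-1, t=3   [107*(-1) + 42*(3) = 19]
q=1: r=4, s=2, t=-5   [107*(2) + 42*(-5) = 4]
q=4: r=3, s=-9, t=23   [107*(-9) + 42*(23) = 3]
q=1: r=1, s=11, t=-28   [107*(11) + 42*(-28) = 1]
q=3: r=0, s=-42, t=107   [107*(-42) + 42*(107) = 0]
GCD = 1 with t = -28, so 42*(-28) ≡ 1 (mod 107)
Inverse = -28 mod 107 = 79
Check: 42 * 79 = 3318 ≡ 1 (mod 107)

42^(-1) ≡ 79 (mod 107)


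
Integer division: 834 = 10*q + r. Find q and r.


834 = 10 * 83 + 4
Check: 830 + 4 = 834

q = 83, r = 4


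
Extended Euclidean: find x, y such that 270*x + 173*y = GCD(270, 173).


Tabular extended Euclidean (each row: r = 270*s + 173*t):
r=270, s=1, t=0
r=173, s=0, t=1
q=1: r=97, s=1, t=-1   [270*(1) + 173*(-1) = 97]
q=1: r=76, s=-1, t=2   [270*(-1) + 173*(2) = 76]
q=1: r=21, s=2, t=-3   [270*(2) + 173*(-3) = 21]
q=3: r=13, s=-7, t=11   [270*(-7) + 173*(11) = 13]
q=1: r=8, s=9, t=-14   [270*(9) + 173*(-14) = 8]
q=1: r=5, s=-16, t=25   [270*(-16) + 173*(25) = 5]
q=1: r=3, s=25, t=-39   [270*(25) + 173*(-39) = 3]
q=1: r=2, s=-41, t=64   [270*(-41) + 173*(64) = 2]
q=1: r=1, s=66, t=-103   [270*(66) + 173*(-103) = 1]
q=2: r=0, s=-173, t=270   [270*(-173) + 173*(270) = 0]
GCD = 1; from the row with r=1: x=66, y=-103
Check: 270*(66) + 173*(-103) = 17820 - 17819 = 1

GCD = 1, x = 66, y = -103


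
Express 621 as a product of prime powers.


621 / 3 = 207
207 / 3 = 69
69 / 3 = 23
23 / 23 = 1
621 = 3^3 × 23


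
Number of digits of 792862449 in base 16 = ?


792862449 in base 16 = 2F421EF1
Number of digits = 8

8 digits (base 16)


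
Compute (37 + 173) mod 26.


37 + 173 = 210
210 mod 26 = 2


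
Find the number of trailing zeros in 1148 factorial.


floor(1148/5) = 229
floor(1148/25) = 45
floor(1148/125) = 9
floor(1148/625) = 1
Total = 284

284 trailing zeros


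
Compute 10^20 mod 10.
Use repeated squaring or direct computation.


10^1 mod 10 = 0
10^2 mod 10 = 0
10^3 mod 10 = 0
10^4 mod 10 = 0
10^5 mod 10 = 0
10^6 mod 10 = 0
10^7 mod 10 = 0
10^8 mod 10 = 0
10^9 mod 10 = 0
10^10 mod 10 = 0
10^11 mod 10 = 0
10^12 mod 10 = 0
10^13 mod 10 = 0
10^14 mod 10 = 0
10^15 mod 10 = 0
10^16 mod 10 = 0
10^17 mod 10 = 0
10^18 mod 10 = 0
10^19 mod 10 = 0
10^20 mod 10 = 0


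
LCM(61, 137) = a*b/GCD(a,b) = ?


GCD(61, 137) = 1
LCM = 61*137/1 = 8357/1 = 8357

LCM = 8357


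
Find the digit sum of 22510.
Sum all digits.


2 + 2 + 5 + 1 + 0 = 10


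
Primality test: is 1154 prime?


1154 / 2 = 577 (exact division)
1154 is NOT prime.

No, 1154 is not prime


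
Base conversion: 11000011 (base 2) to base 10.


11000011 (base 2) = 195 (decimal)
195 (decimal) = 195 (base 10)


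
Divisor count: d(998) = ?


998 = 2^1 × 499^1
d(998) = (1+1) × (1+1) = 4

4 divisors


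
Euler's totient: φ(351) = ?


351 = 3^3 × 13
Prime factors: 3, 13
φ(351) = 351 × (1-1/3) × (1-1/13)
= 351 × 2/3 × 12/13 = 216

φ(351) = 216


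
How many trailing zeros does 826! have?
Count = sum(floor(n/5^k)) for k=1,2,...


floor(826/5) = 165
floor(826/25) = 33
floor(826/125) = 6
floor(826/625) = 1
Total = 205

205 trailing zeros


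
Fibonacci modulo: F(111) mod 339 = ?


F(k) mod 339 for k=1..111:
1, 1, 2, 3, 5, 8, 13, 21, 34, 55, 89, 144, 233, 38, 271, 309, 241, 211, 113, 324, 98, 83, 181, 264, 106, 31, 137, 168, 305, 134, 100, 234, 334, 229, 224, 114, 338, 113, 112, 225, 337, 223, 221, 105, 326, 92, 79, 171, 250, 82, 332, 75, 68, 143, 211, 15, 226, 241, 128, 30, 158, 188, 7, 195, 202, 58, 260, 318, 239, 218, 118, 336, 115, 112, 227, 0, 227, 227, 115, 3, 118, 121, 239, 21, 260, 281, 202, 144, 7, 151, 158, 309, 128, 98, 226, 324, 211, 196, 68, 264, 332, 257, 250, 168, 79, 247, 326, 234, 221, 116, 337
F(111) mod 339 = 337


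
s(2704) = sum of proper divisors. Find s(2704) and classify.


Proper divisors: 1, 2, 4, 8, 13, 16, 26, 52, 104, 169, 208, 338, 676, 1352
Sum = 1 + 2 + 4 + 8 + 13 + 16 + 26 + 52 + 104 + 169 + 208 + 338 + 676 + 1352 = 2969
2969 > 2704 → abundant

s(2704) = 2969 (abundant)


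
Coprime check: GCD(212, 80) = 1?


Euclidean algorithm:
212 = 2 * 80 + 52
80 = 1 * 52 + 28
52 = 1 * 28 + 24
28 = 1 * 24 + 4
24 = 6 * 4 + 0
GCD(212, 80) = 4

No, not coprime (GCD = 4)


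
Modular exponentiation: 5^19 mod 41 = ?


5^1 mod 41 = 5
5^2 mod 41 = 25
5^3 mod 41 = 2
5^4 mod 41 = 10
5^5 mod 41 = 9
5^6 mod 41 = 4
5^7 mod 41 = 20
5^8 mod 41 = 18
5^9 mod 41 = 8
5^10 mod 41 = 40
5^11 mod 41 = 36
5^12 mod 41 = 16
5^13 mod 41 = 39
5^14 mod 41 = 31
5^15 mod 41 = 32
5^16 mod 41 = 37
5^17 mod 41 = 21
5^18 mod 41 = 23
5^19 mod 41 = 33


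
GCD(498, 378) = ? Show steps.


498 = 1 * 378 + 120
378 = 3 * 120 + 18
120 = 6 * 18 + 12
18 = 1 * 12 + 6
12 = 2 * 6 + 0
GCD = 6


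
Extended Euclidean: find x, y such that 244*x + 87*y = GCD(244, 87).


Tabular extended Euclidean (each row: r = 244*s + 87*t):
r=244, s=1, t=0
r=87, s=0, t=1
q=2: r=70, s=1, t=-2   [244*(1) + 87*(-2) = 70]
q=1: r=17, s=-1, t=3   [244*(-1) + 87*(3) = 17]
q=4: r=2, s=5, t=-14   [244*(5) + 87*(-14) = 2]
q=8: r=1, s=-41, t=115   [244*(-41) + 87*(115) = 1]
q=2: r=0, s=87, t=-244   [244*(87) + 87*(-244) = 0]
GCD = 1; from the row with r=1: x=-41, y=115
Check: 244*(-41) + 87*(115) = -10004 + 10005 = 1

GCD = 1, x = -41, y = 115


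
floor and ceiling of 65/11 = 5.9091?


65/11 = 5.9091
floor = 5
ceil = 6

floor = 5, ceil = 6


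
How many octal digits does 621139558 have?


621139558 in base 8 = 4501353146
Number of digits = 10

10 digits (base 8)


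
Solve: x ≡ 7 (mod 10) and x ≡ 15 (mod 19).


M = 10*19 = 190
M1 = M/10 = 19, M2 = M/19 = 10
M1^(-1) mod 10 = 9, M2^(-1) mod 19 = 2
x = 7*19*9 + 15*10*2 = 1497
1497 mod 190 = 167
Check: 167 mod 10 = 7 ✓, 167 mod 19 = 15 ✓

x ≡ 167 (mod 190)


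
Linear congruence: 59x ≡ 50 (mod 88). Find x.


GCD(59, 88) = 1, unique solution
a^(-1) mod 88 = 3
x = 3 * 50 mod 88 = 62

x ≡ 62 (mod 88)


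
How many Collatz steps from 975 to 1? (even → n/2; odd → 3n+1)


975 → 2926 → 1463 → 4390 → 2195 → 6586 → 3293 → 9880 → 4940 → 2470 → 1235 → 3706 → 1853 → 5560 → 2780 → 1390 → 695 → 2086 → 1043 → 3130 → 1565 → 4696 → 2348 → 1174 → 587 → 1762 → 881 → 2644 → 1322 → 661 → 1984 → 992 → 496 → 248 → 124 → 62 → 31 → 94 → 47 → 142 → 71 → 214 → 107 → 322 → 161 → 484 → 242 → 121 → 364 → 182 → 91 → 274 → 137 → 412 → 206 → 103 → 310 → 155 → 466 → 233 → 700 → 350 → 175 → 526 → 263 → 790 → 395 → 1186 → 593 → 1780 → 890 → 445 → 1336 → 668 → 334 → 167 → 502 → 251 → 754 → 377 → 1132 → 566 → 283 → 850 → 425 → 1276 → 638 → 319 → 958 → 479 → 1438 → 719 → 2158 → 1079 → 3238 → 1619 → 4858 → 2429 → 7288 → 3644 → 1822 → 911 → 2734 → 1367 → 4102 → 2051 → 6154 → 3077 → 9232 → 4616 → 2308 → 1154 → 577 → 1732 → 866 → 433 → 1300 → 650 → 325 → 976 → 488 → 244 → 122 → 61 → 184 → 92 → 46 → 23 → 70 → 35 → 106 → 53 → 160 → 80 → 40 → 20 → 10 → 5 → 16 → 8 → 4 → 2 → 1
Total steps = 142

142 steps


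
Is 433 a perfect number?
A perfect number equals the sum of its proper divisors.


Proper divisors of 433: 1
Sum = 1 = 1

No, 433 is not perfect (1 ≠ 433)


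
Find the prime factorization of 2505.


2505 / 3 = 835
835 / 5 = 167
167 / 167 = 1
2505 = 3 × 5 × 167


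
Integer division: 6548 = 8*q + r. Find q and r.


6548 = 8 * 818 + 4
Check: 6544 + 4 = 6548

q = 818, r = 4


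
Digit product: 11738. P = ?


1 × 1 × 7 × 3 × 8 = 168


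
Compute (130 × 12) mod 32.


130 × 12 = 1560
1560 mod 32 = 24


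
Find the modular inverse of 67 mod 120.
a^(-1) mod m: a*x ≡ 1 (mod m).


Use the extended Euclidean algorithm on (120, 67); each row r = 120*s + 67*t:
r=120, s=1, t=0
r=67, s=0, t=1
q=1: r=53, s=1, t=-1   [120*(1) + 67*(-1) = 53]
q=1: r=14, s=-1, t=2   [120*(-1) + 67*(2) = 14]
q=3: r=11, s=4, t=-7   [120*(4) + 67*(-7) = 11]
q=1: r=3, s=-5, t=9   [120*(-5) + 67*(9) = 3]
q=3: r=2, s=19, t=-34   [120*(19) + 67*(-34) = 2]
q=1: r=1, s=-24, t=43   [120*(-24) + 67*(43) = 1]
q=2: r=0, s=67, t=-120   [120*(67) + 67*(-120) = 0]
GCD = 1 with t = 43, so 67*(43) ≡ 1 (mod 120)
Inverse = 43 mod 120 = 43
Check: 67 * 43 = 2881 ≡ 1 (mod 120)

67^(-1) ≡ 43 (mod 120)


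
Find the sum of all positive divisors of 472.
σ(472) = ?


Divisors of 472: 1, 2, 4, 8, 59, 118, 236, 472
Sum = 1 + 2 + 4 + 8 + 59 + 118 + 236 + 472 = 900

σ(472) = 900


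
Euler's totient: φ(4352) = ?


4352 = 2^8 × 17
Prime factors: 2, 17
φ(4352) = 4352 × (1-1/2) × (1-1/17)
= 4352 × 1/2 × 16/17 = 2048

φ(4352) = 2048


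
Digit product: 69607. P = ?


6 × 9 × 6 × 0 × 7 = 0


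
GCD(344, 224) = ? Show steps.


344 = 1 * 224 + 120
224 = 1 * 120 + 104
120 = 1 * 104 + 16
104 = 6 * 16 + 8
16 = 2 * 8 + 0
GCD = 8


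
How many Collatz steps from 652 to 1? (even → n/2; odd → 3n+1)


652 → 326 → 163 → 490 → 245 → 736 → 368 → 184 → 92 → 46 → 23 → 70 → 35 → 106 → 53 → 160 → 80 → 40 → 20 → 10 → 5 → 16 → 8 → 4 → 2 → 1
Total steps = 25

25 steps


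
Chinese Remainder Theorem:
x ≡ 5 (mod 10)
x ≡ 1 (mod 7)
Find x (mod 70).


M = 10*7 = 70
M1 = M/10 = 7, M2 = M/7 = 10
M1^(-1) mod 10 = 3, M2^(-1) mod 7 = 5
x = 5*7*3 + 1*10*5 = 155
155 mod 70 = 15
Check: 15 mod 10 = 5 ✓, 15 mod 7 = 1 ✓

x ≡ 15 (mod 70)


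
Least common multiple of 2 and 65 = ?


GCD(2, 65) = 1
LCM = 2*65/1 = 130/1 = 130

LCM = 130


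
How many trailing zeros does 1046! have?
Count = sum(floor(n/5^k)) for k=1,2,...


floor(1046/5) = 209
floor(1046/25) = 41
floor(1046/125) = 8
floor(1046/625) = 1
Total = 259

259 trailing zeros


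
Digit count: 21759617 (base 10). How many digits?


21759617 has 8 digits in base 10
floor(log10(21759617)) + 1 = floor(7.3377) + 1 = 8

8 digits (base 10)


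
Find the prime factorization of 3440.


3440 / 2 = 1720
1720 / 2 = 860
860 / 2 = 430
430 / 2 = 215
215 / 5 = 43
43 / 43 = 1
3440 = 2^4 × 5 × 43


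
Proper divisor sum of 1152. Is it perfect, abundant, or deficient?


Proper divisors: 1, 2, 3, 4, 6, 8, 9, 12, 16, 18, 24, 32, 36, 48, 64, 72, 96, 128, 144, 192, 288, 384, 576
Sum = 1 + 2 + 3 + 4 + 6 + 8 + 9 + 12 + 16 + 18 + 24 + 32 + 36 + 48 + 64 + 72 + 96 + 128 + 144 + 192 + 288 + 384 + 576 = 2163
2163 > 1152 → abundant

s(1152) = 2163 (abundant)


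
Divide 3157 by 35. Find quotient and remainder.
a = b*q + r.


3157 = 35 * 90 + 7
Check: 3150 + 7 = 3157

q = 90, r = 7


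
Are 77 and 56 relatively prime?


Euclidean algorithm:
77 = 1 * 56 + 21
56 = 2 * 21 + 14
21 = 1 * 14 + 7
14 = 2 * 7 + 0
GCD(77, 56) = 7

No, not coprime (GCD = 7)


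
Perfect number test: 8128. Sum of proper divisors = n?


Proper divisors of 8128: 1, 2, 4, 8, 16, 32, 64, 127, 254, 508, 1016, 2032, 4064
Sum = 1 + 2 + 4 + 8 + 16 + 32 + 64 + 127 + 254 + 508 + 1016 + 2032 + 4064 = 8128

Yes, 8128 is perfect (8128 = 8128)


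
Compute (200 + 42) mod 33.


200 + 42 = 242
242 mod 33 = 11


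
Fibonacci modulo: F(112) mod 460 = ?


F(k) mod 460 for k=1..112:
1, 1, 2, 3, 5, 8, 13, 21, 34, 55, 89, 144, 233, 377, 150, 67, 217, 284, 41, 325, 366, 231, 137, 368, 45, 413, 458, 411, 409, 360, 309, 209, 58, 267, 325, 132, 457, 129, 126, 255, 381, 176, 97, 273, 370, 183, 93, 276, 369, 185, 94, 279, 373, 192, 105, 297, 402, 239, 181, 420, 141, 101, 242, 343, 125, 8, 133, 141, 274, 415, 229, 184, 413, 137, 90, 227, 317, 84, 401, 25, 426, 451, 417, 408, 365, 313, 218, 71, 289, 360, 189, 89, 278, 367, 185, 92, 277, 369, 186, 95, 281, 376, 197, 113, 310, 423, 273, 236, 49, 285, 334, 159
F(112) mod 460 = 159


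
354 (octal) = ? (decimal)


354 (base 8) = 236 (decimal)
236 (decimal) = 236 (base 10)


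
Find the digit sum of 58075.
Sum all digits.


5 + 8 + 0 + 7 + 5 = 25


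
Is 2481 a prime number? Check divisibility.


2481 / 3 = 827 (exact division)
2481 is NOT prime.

No, 2481 is not prime


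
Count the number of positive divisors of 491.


491 = 491^1
d(491) = (1+1) = 2

2 divisors


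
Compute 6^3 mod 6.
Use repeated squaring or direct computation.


6^1 mod 6 = 0
6^2 mod 6 = 0
6^3 mod 6 = 0


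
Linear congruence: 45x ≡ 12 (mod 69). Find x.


GCD(45, 69) = 3 divides 12
Divide: 15x ≡ 4 (mod 23)
x ≡ 11 (mod 23)


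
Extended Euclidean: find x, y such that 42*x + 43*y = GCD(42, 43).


Tabular extended Euclidean (each row: r = 42*s + 43*t):
r=42, s=1, t=0
r=43, s=0, t=1
q=0: r=42, s=1, t=0   [42*(1) + 43*(0) = 42]
q=1: r=1, s=-1, t=1   [42*(-1) + 43*(1) = 1]
q=42: r=0, s=43, t=-42   [42*(43) + 43*(-42) = 0]
GCD = 1; from the row with r=1: x=-1, y=1
Check: 42*(-1) + 43*(1) = -42 + 43 = 1

GCD = 1, x = -1, y = 1


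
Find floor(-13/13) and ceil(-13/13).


-13/13 = -1.0000
floor = -1
ceil = -1

floor = -1, ceil = -1


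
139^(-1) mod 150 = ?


Use the extended Euclidean algorithm on (150, 139); each row r = 150*s + 139*t:
r=150, s=1, t=0
r=139, s=0, t=1
q=1: r=11, s=1, t=-1   [150*(1) + 139*(-1) = 11]
q=12: r=7, s=-12, t=13   [150*(-12) + 139*(13) = 7]
q=1: r=4, s=13, t=-14   [150*(13) + 139*(-14) = 4]
q=1: r=3, s=-25, t=27   [150*(-25) + 139*(27) = 3]
q=1: r=1, s=38, t=-41   [150*(38) + 139*(-41) = 1]
q=3: r=0, s=-139, t=150   [150*(-139) + 139*(150) = 0]
GCD = 1 with t = -41, so 139*(-41) ≡ 1 (mod 150)
Inverse = -41 mod 150 = 109
Check: 139 * 109 = 15151 ≡ 1 (mod 150)

139^(-1) ≡ 109 (mod 150)


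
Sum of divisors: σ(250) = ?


Divisors of 250: 1, 2, 5, 10, 25, 50, 125, 250
Sum = 1 + 2 + 5 + 10 + 25 + 50 + 125 + 250 = 468

σ(250) = 468


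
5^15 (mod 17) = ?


5^1 mod 17 = 5
5^2 mod 17 = 8
5^3 mod 17 = 6
5^4 mod 17 = 13
5^5 mod 17 = 14
5^6 mod 17 = 2
5^7 mod 17 = 10
5^8 mod 17 = 16
5^9 mod 17 = 12
5^10 mod 17 = 9
5^11 mod 17 = 11
5^12 mod 17 = 4
5^13 mod 17 = 3
5^14 mod 17 = 15
5^15 mod 17 = 7


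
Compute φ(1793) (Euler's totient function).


1793 = 11 × 163
Prime factors: 11, 163
φ(1793) = 1793 × (1-1/11) × (1-1/163)
= 1793 × 10/11 × 162/163 = 1620

φ(1793) = 1620


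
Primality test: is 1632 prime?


1632 / 2 = 816 (exact division)
1632 is NOT prime.

No, 1632 is not prime


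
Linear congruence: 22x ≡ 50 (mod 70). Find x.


GCD(22, 70) = 2 divides 50
Divide: 11x ≡ 25 (mod 35)
x ≡ 15 (mod 35)


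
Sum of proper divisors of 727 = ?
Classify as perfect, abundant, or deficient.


Proper divisors: 1
Sum = 1 = 1
1 < 727 → deficient

s(727) = 1 (deficient)


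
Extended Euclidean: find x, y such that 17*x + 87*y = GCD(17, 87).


Tabular extended Euclidean (each row: r = 17*s + 87*t):
r=17, s=1, t=0
r=87, s=0, t=1
q=0: r=17, s=1, t=0   [17*(1) + 87*(0) = 17]
q=5: r=2, s=-5, t=1   [17*(-5) + 87*(1) = 2]
q=8: r=1, s=41, t=-8   [17*(41) + 87*(-8) = 1]
q=2: r=0, s=-87, t=17   [17*(-87) + 87*(17) = 0]
GCD = 1; from the row with r=1: x=41, y=-8
Check: 17*(41) + 87*(-8) = 697 - 696 = 1

GCD = 1, x = 41, y = -8


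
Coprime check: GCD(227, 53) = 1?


Euclidean algorithm:
227 = 4 * 53 + 15
53 = 3 * 15 + 8
15 = 1 * 8 + 7
8 = 1 * 7 + 1
7 = 7 * 1 + 0
GCD(227, 53) = 1

Yes, coprime (GCD = 1)


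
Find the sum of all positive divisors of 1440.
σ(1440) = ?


Divisors of 1440: 1, 2, 3, 4, 5, 6, 8, 9, 10, 12, 15, 16, 18, 20, 24, 30, 32, 36, 40, 45, 48, 60, 72, 80, 90, 96, 120, 144, 160, 180, 240, 288, 360, 480, 720, 1440
Sum = 1 + 2 + 3 + 4 + 5 + 6 + 8 + 9 + 10 + 12 + 15 + 16 + 18 + 20 + 24 + 30 + 32 + 36 + 40 + 45 + 48 + 60 + 72 + 80 + 90 + 96 + 120 + 144 + 160 + 180 + 240 + 288 + 360 + 480 + 720 + 1440 = 4914

σ(1440) = 4914


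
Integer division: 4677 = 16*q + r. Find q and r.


4677 = 16 * 292 + 5
Check: 4672 + 5 = 4677

q = 292, r = 5


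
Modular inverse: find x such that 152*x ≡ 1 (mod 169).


Use the extended Euclidean algorithm on (169, 152); each row r = 169*s + 152*t:
r=169, s=1, t=0
r=152, s=0, t=1
q=1: r=17, s=1, t=-1   [169*(1) + 152*(-1) = 17]
q=8: r=16, s=-8, t=9   [169*(-8) + 152*(9) = 16]
q=1: r=1, s=9, t=-10   [169*(9) + 152*(-10) = 1]
q=16: r=0, s=-152, t=169   [169*(-152) + 152*(169) = 0]
GCD = 1 with t = -10, so 152*(-10) ≡ 1 (mod 169)
Inverse = -10 mod 169 = 159
Check: 152 * 159 = 24168 ≡ 1 (mod 169)

152^(-1) ≡ 159 (mod 169)


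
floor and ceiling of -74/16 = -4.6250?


-74/16 = -4.6250
floor = -5
ceil = -4

floor = -5, ceil = -4


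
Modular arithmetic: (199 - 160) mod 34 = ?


199 - 160 = 39
39 mod 34 = 5


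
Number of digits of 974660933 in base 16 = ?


974660933 in base 16 = 3A182545
Number of digits = 8

8 digits (base 16)


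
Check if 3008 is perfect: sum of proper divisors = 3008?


Proper divisors of 3008: 1, 2, 4, 8, 16, 32, 47, 64, 94, 188, 376, 752, 1504
Sum = 1 + 2 + 4 + 8 + 16 + 32 + 47 + 64 + 94 + 188 + 376 + 752 + 1504 = 3088

No, 3008 is not perfect (3088 ≠ 3008)


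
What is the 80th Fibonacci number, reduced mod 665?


F(k) mod 665 for k=1..80:
1, 1, 2, 3, 5, 8, 13, 21, 34, 55, 89, 144, 233, 377, 610, 322, 267, 589, 191, 115, 306, 421, 62, 483, 545, 363, 243, 606, 184, 125, 309, 434, 78, 512, 590, 437, 362, 134, 496, 630, 461, 426, 222, 648, 205, 188, 393, 581, 309, 225, 534, 94, 628, 57, 20, 77, 97, 174, 271, 445, 51, 496, 547, 378, 260, 638, 233, 206, 439, 645, 419, 399, 153, 552, 40, 592, 632, 559, 526, 420
F(80) mod 665 = 420


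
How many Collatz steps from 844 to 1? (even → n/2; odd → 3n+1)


844 → 422 → 211 → 634 → 317 → 952 → 476 → 238 → 119 → 358 → 179 → 538 → 269 → 808 → 404 → 202 → 101 → 304 → 152 → 76 → 38 → 19 → 58 → 29 → 88 → 44 → 22 → 11 → 34 → 17 → 52 → 26 → 13 → 40 → 20 → 10 → 5 → 16 → 8 → 4 → 2 → 1
Total steps = 41

41 steps


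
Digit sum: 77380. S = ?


7 + 7 + 3 + 8 + 0 = 25


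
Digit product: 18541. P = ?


1 × 8 × 5 × 4 × 1 = 160


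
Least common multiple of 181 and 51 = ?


GCD(181, 51) = 1
LCM = 181*51/1 = 9231/1 = 9231

LCM = 9231


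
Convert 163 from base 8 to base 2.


163 (base 8) = 115 (decimal)
115 (decimal) = 1110011 (base 2)


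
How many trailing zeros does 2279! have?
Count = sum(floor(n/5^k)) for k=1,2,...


floor(2279/5) = 455
floor(2279/25) = 91
floor(2279/125) = 18
floor(2279/625) = 3
Total = 567

567 trailing zeros


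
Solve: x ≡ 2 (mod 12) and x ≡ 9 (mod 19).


M = 12*19 = 228
M1 = M/12 = 19, M2 = M/19 = 12
M1^(-1) mod 12 = 7, M2^(-1) mod 19 = 8
x = 2*19*7 + 9*12*8 = 1130
1130 mod 228 = 218
Check: 218 mod 12 = 2 ✓, 218 mod 19 = 9 ✓

x ≡ 218 (mod 228)


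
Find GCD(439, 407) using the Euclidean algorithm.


439 = 1 * 407 + 32
407 = 12 * 32 + 23
32 = 1 * 23 + 9
23 = 2 * 9 + 5
9 = 1 * 5 + 4
5 = 1 * 4 + 1
4 = 4 * 1 + 0
GCD = 1


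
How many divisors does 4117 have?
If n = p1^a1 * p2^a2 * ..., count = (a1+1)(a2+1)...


4117 = 23^1 × 179^1
d(4117) = (1+1) × (1+1) = 4

4 divisors


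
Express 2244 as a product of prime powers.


2244 / 2 = 1122
1122 / 2 = 561
561 / 3 = 187
187 / 11 = 17
17 / 17 = 1
2244 = 2^2 × 3 × 11 × 17


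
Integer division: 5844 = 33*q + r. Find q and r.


5844 = 33 * 177 + 3
Check: 5841 + 3 = 5844

q = 177, r = 3


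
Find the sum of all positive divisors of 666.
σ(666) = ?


Divisors of 666: 1, 2, 3, 6, 9, 18, 37, 74, 111, 222, 333, 666
Sum = 1 + 2 + 3 + 6 + 9 + 18 + 37 + 74 + 111 + 222 + 333 + 666 = 1482

σ(666) = 1482


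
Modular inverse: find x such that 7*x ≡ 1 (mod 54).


Use the extended Euclidean algorithm on (54, 7); each row r = 54*s + 7*t:
r=54, s=1, t=0
r=7, s=0, t=1
q=7: r=5, s=1, t=-7   [54*(1) + 7*(-7) = 5]
q=1: r=2, s=-1, t=8   [54*(-1) + 7*(8) = 2]
q=2: r=1, s=3, t=-23   [54*(3) + 7*(-23) = 1]
q=2: r=0, s=-7, t=54   [54*(-7) + 7*(54) = 0]
GCD = 1 with t = -23, so 7*(-23) ≡ 1 (mod 54)
Inverse = -23 mod 54 = 31
Check: 7 * 31 = 217 ≡ 1 (mod 54)

7^(-1) ≡ 31 (mod 54)


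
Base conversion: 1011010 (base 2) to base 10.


1011010 (base 2) = 90 (decimal)
90 (decimal) = 90 (base 10)


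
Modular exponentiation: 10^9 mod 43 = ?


10^1 mod 43 = 10
10^2 mod 43 = 14
10^3 mod 43 = 11
10^4 mod 43 = 24
10^5 mod 43 = 25
10^6 mod 43 = 35
10^7 mod 43 = 6
10^8 mod 43 = 17
10^9 mod 43 = 41


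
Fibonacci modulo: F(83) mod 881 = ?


F(k) mod 881 for k=1..83:
1, 1, 2, 3, 5, 8, 13, 21, 34, 55, 89, 144, 233, 377, 610, 106, 716, 822, 657, 598, 374, 91, 465, 556, 140, 696, 836, 651, 606, 376, 101, 477, 578, 174, 752, 45, 797, 842, 758, 719, 596, 434, 149, 583, 732, 434, 285, 719, 123, 842, 84, 45, 129, 174, 303, 477, 780, 376, 275, 651, 45, 696, 741, 556, 416, 91, 507, 598, 224, 822, 165, 106, 271, 377, 648, 144, 792, 55, 847, 21, 868, 8, 876
F(83) mod 881 = 876
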